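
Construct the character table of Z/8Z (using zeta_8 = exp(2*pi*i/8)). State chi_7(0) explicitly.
Character table of Z/8Z (irreps indexed chi_0,...,chi_7 with chi_k(m) = zeta_8^(k*m), zeta_8 = exp(2*pi*i/8)):
  irrep \ class  {0} (size 1)  {1} (size 1)    {2} (size 1)  {3} (size 1)    {4} (size 1)  {5} (size 1)    {6} (size 1)  {7} (size 1)  
  chi_0          1             1               1             1               1             1               1             1             
  chi_1          1             exp(I*pi/4)     I             exp(3*I*pi/4)   -1            exp(-3*I*pi/4)  -I            exp(-I*pi/4)  
  chi_2          1             I               -1            -I              1             I               -1            -I            
  chi_3          1             exp(3*I*pi/4)   -I            exp(I*pi/4)     -1            exp(-I*pi/4)    I             exp(-3*I*pi/4)
  chi_4          1             -1              1             -1              1             -1              1             -1            
  chi_5          1             exp(-3*I*pi/4)  I             exp(-I*pi/4)    -1            exp(I*pi/4)     -I            exp(3*I*pi/4) 
  chi_6          1             -I              -1            I               1             -I              -1            I             
  chi_7          1             exp(-I*pi/4)    -I            exp(-3*I*pi/4)  -1            exp(3*I*pi/4)   I             exp(I*pi/4)   

Spot check: chi_7(0) = zeta_8^(7*0) = zeta_8^0 = 1.

Z/8Z is abelian, so all 8 irreducible complex representations are 1-dimensional. They are given by chi_k(m) = zeta_8^(k*m) for k = 0,...,7. Row orthogonality: sum_m chi_k(m) conj(chi_l(m)) = 8 * [k = l].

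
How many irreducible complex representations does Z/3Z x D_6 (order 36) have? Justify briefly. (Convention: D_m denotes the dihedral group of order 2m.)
18

Argument: The number of irreducible complex representations of a finite group equals its number of conjugacy classes. For a direct product, #classes(G x H) = #classes(G) * #classes(H). Z/3Z has 3 classes (abelian), D_6 has 6 classes, so 3 * 6 = 18, so Z/3Z x D_6 (order 36) has exactly 18 irreducible complex representations.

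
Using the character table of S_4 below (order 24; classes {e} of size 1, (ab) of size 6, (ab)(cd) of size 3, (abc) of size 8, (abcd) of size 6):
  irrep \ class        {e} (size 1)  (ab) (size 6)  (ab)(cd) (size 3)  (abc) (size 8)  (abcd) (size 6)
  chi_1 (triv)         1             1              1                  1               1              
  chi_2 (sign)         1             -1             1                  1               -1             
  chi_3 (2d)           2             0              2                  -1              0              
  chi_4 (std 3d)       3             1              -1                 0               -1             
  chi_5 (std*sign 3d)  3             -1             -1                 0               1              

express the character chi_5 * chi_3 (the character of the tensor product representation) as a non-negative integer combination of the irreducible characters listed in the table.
chi_5 tensor chi_3 = chi_4 + chi_5 (all other irreducibles have multiplicity 0).

Reasoning: The character of a tensor product is the pointwise product (chi_5 * chi_3)(C) = chi_5(C) * chi_3(C):
  {e}: (3)*(2), (ab): (-1)*(0), (ab)(cd): (-1)*(2), (abc): (0)*(-1), (abcd): (1)*(0)
so (chi_5 * chi_3) takes values
  {e} -> 6, (ab) -> 0, (ab)(cd) -> -2, (abc) -> 0, (abcd) -> 0.
Now take the inner product of this character with each irreducible chi from the table, <chi_5*chi_3, chi> = (1/24) sum_C |C| (chi_5*chi_3)(C) conj(chi(C)):
  <chi_5*chi_3, chi_1> = (1/24)[1*(6)*conj(1) + 6*(0)*conj(1) + 3*(-2)*conj(1) + 8*(0)*conj(1) + 6*(0)*conj(1)]
      = (1/24)[(6) + (0) + (-6) + (0) + (0)] = 0/24 = 0
  <chi_5*chi_3, chi_2> = (1/24)[1*(6)*conj(1) + 6*(0)*conj(-1) + 3*(-2)*conj(1) + 8*(0)*conj(1) + 6*(0)*conj(-1)]
      = (1/24)[(6) + (0) + (-6) + (0) + (0)] = 0/24 = 0
  <chi_5*chi_3, chi_3> = (1/24)[1*(6)*conj(2) + 6*(0)*conj(0) + 3*(-2)*conj(2) + 8*(0)*conj(-1) + 6*(0)*conj(0)]
      = (1/24)[(12) + (0) + (-12) + (0) + (0)] = 0/24 = 0
  <chi_5*chi_3, chi_4> = (1/24)[1*(6)*conj(3) + 6*(0)*conj(1) + 3*(-2)*conj(-1) + 8*(0)*conj(0) + 6*(0)*conj(-1)]
      = (1/24)[(18) + (0) + (6) + (0) + (0)] = 24/24 = 1
  <chi_5*chi_3, chi_5> = (1/24)[1*(6)*conj(3) + 6*(0)*conj(-1) + 3*(-2)*conj(-1) + 8*(0)*conj(0) + 6*(0)*conj(1)]
      = (1/24)[(18) + (0) + (6) + (0) + (0)] = 24/24 = 1
Hence the multiplicities are chi_4: 1, chi_5: 1. Dimension check: dim(chi_5)*dim(chi_3) = 3*2 = 6 and sum (mult * dim) = 1*3 + 1*3 = 6.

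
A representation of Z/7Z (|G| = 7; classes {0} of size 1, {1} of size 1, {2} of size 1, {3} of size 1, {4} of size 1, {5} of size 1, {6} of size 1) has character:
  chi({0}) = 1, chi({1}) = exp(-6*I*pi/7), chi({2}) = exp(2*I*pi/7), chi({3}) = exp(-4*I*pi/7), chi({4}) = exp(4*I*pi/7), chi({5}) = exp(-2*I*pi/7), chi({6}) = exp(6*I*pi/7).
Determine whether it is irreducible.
Irreducible: <chi, chi> = 1.

Reasoning: <chi, chi> = (1/|G|) sum_C |C| * |chi(C)|^2 = (1/7)[1*|1|^2 + 1*|exp(-6*I*pi/7)|^2 + 1*|exp(2*I*pi/7)|^2 + 1*|exp(-4*I*pi/7)|^2 + 1*|exp(4*I*pi/7)|^2 + 1*|exp(-2*I*pi/7)|^2 + 1*|exp(6*I*pi/7)|^2]
  = (1/7)[(1) + (1) + (1) + (1) + (1) + (1) + (1)] = 7/7 = 1.
(Exp terms are combined using exp(i*s)*conj(exp(i*t)) = exp(i*(s-t)), and sums of them are collapsed using the identity that for every m > 1 the m distinct m-th roots of unity sum to 0, e.g. 1 + exp(2*I*pi/3) + exp(-2*I*pi/3) = 0.)
A character is irreducible iff <chi, chi> = 1, so this representation is irreducible.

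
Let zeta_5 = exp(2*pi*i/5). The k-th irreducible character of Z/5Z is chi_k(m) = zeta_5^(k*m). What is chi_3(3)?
chi_3(3) = zeta_5^9 = exp(-2*I*pi/5)

Reasoning: chi_3(3) = zeta_5^(3*3) = zeta_5^9. Since zeta_5^5 = 1, this equals zeta_5^4 = exp(2*pi*i*4/5) = exp(-2*I*pi/5).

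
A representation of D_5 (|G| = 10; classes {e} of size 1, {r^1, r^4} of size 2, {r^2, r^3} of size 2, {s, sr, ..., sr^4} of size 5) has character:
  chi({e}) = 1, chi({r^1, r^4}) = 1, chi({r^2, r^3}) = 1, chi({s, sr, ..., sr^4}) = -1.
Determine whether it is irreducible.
Irreducible: <chi, chi> = 1.

Working: <chi, chi> = (1/|G|) sum_C |C| * |chi(C)|^2 = (1/10)[1*|1|^2 + 2*|1|^2 + 2*|1|^2 + 5*|-1|^2]
  = (1/10)[(1) + (2) + (2) + (5)] = 10/10 = 1.
A character is irreducible iff <chi, chi> = 1, so this representation is irreducible.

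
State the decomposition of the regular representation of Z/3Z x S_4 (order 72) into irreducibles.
Each irreducible V_i of dimension d_i appears with multiplicity d_i, i.e. rho_reg = (direct sum over all irreducibles V_i) d_i V_i. The irreducible dimensions for Z/3Z x S_4 are 1, 1, 1, 1, 1, 1, 2, 2, 2, 3, 3, 3, 3, 3, 3: 6 irreducibles of dimension 1, each with multiplicity 1; 3 irreducibles of dimension 2, each with multiplicity 2; 6 irreducibles of dimension 3, each with multiplicity 3. Total dimension 6*1*1 + 3*2*2 + 6*3*3 = 72 = |G|.

Derivation: General theorem: in the regular representation of a finite group G, each irreducible appears with multiplicity equal to its dimension. Check: dim(rho_reg) = sum d_i^2 = 1 + 1 + 1 + 1 + 1 + 1 + 4 + 4 + 4 + 9 + 9 + 9 + 9 + 9 + 9 = 72 = |G|.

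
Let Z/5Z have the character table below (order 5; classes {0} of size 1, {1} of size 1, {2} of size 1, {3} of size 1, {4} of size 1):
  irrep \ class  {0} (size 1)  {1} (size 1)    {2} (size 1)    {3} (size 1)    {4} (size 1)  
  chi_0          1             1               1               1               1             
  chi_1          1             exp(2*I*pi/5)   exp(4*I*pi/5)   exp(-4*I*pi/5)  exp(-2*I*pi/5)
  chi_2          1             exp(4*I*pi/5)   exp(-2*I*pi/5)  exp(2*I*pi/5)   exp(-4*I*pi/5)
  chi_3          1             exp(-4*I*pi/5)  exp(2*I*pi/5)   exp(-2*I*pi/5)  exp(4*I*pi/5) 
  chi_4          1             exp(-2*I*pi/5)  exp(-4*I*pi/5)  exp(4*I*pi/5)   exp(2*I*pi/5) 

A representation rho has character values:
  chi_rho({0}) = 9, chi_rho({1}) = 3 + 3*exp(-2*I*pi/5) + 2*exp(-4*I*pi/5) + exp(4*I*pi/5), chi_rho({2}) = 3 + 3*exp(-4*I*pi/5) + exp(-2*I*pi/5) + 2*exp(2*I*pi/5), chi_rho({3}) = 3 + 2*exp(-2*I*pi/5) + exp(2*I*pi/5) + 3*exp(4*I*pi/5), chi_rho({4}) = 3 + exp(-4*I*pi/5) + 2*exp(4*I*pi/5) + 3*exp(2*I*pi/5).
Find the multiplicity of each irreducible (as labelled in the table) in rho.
Multiplicities: chi_0: 3, chi_1: 0, chi_2: 1, chi_3: 2, chi_4: 3.

Justification: Use <chi_rho, chi> = (1/|G|) sum_C |C| * chi_rho(C) * conj(chi(C)) with |G| = 5 for each irreducible chi in the table:
  <chi_rho, chi_0> = (1/5)[1*(9)*conj(1) + 1*(3 + 3*exp(-2*I*pi/5) + 2*exp(-4*I*pi/5) + exp(4*I*pi/5))*conj(1) + 1*(3 + 3*exp(-4*I*pi/5) + exp(-2*I*pi/5) + 2*exp(2*I*pi/5))*conj(1) + 1*(3 + 2*exp(-2*I*pi/5) + exp(2*I*pi/5) + 3*exp(4*I*pi/5))*conj(1) + 1*(3 + exp(-4*I*pi/5) + 2*exp(4*I*pi/5) + 3*exp(2*I*pi/5))*conj(1)]
      = (1/5)[(9) + (3 + 3*exp(-2*I*pi/5) + 2*exp(-4*I*pi/5) + exp(4*I*pi/5)) + (3 + 3*exp(-4*I*pi/5) + exp(-2*I*pi/5) + 2*exp(2*I*pi/5)) + (3 + 2*exp(-2*I*pi/5) + exp(2*I*pi/5) + 3*exp(4*I*pi/5)) + (3 + exp(-4*I*pi/5) + 2*exp(4*I*pi/5) + 3*exp(2*I*pi/5))] = 15/5 = 3
  <chi_rho, chi_1> = (1/5)[1*(9)*conj(1) + 1*(3 + 3*exp(-2*I*pi/5) + 2*exp(-4*I*pi/5) + exp(4*I*pi/5))*conj(exp(2*I*pi/5)) + 1*(3 + 3*exp(-4*I*pi/5) + exp(-2*I*pi/5) + 2*exp(2*I*pi/5))*conj(exp(4*I*pi/5)) + 1*(3 + 2*exp(-2*I*pi/5) + exp(2*I*pi/5) + 3*exp(4*I*pi/5))*conj(exp(-4*I*pi/5)) + 1*(3 + exp(-4*I*pi/5) + 2*exp(4*I*pi/5) + 3*exp(2*I*pi/5))*conj(exp(-2*I*pi/5))]
      = (1/5)[(9) + (3*exp(-2*I*pi/5) + 3*exp(-4*I*pi/5) + exp(2*I*pi/5) + 2*exp(4*I*pi/5)) + (2*exp(-2*I*pi/5) + 3*exp(-4*I*pi/5) + exp(4*I*pi/5) + 3*exp(2*I*pi/5)) + (3*exp(-2*I*pi/5) + exp(-4*I*pi/5) + 3*exp(4*I*pi/5) + 2*exp(2*I*pi/5)) + (2*exp(-4*I*pi/5) + exp(-2*I*pi/5) + 3*exp(4*I*pi/5) + 3*exp(2*I*pi/5))] = 0/5 = 0
  <chi_rho, chi_2> = (1/5)[1*(9)*conj(1) + 1*(3 + 3*exp(-2*I*pi/5) + 2*exp(-4*I*pi/5) + exp(4*I*pi/5))*conj(exp(4*I*pi/5)) + 1*(3 + 3*exp(-4*I*pi/5) + exp(-2*I*pi/5) + 2*exp(2*I*pi/5))*conj(exp(-2*I*pi/5)) + 1*(3 + 2*exp(-2*I*pi/5) + exp(2*I*pi/5) + 3*exp(4*I*pi/5))*conj(exp(2*I*pi/5)) + 1*(3 + exp(-4*I*pi/5) + 2*exp(4*I*pi/5) + 3*exp(2*I*pi/5))*conj(exp(-4*I*pi/5))]
      = (1/5)[(9) + (1 + 3*exp(-4*I*pi/5) + 3*exp(4*I*pi/5) + 2*exp(2*I*pi/5)) + (1 + 3*exp(-2*I*pi/5) + 2*exp(4*I*pi/5) + 3*exp(2*I*pi/5)) + (1 + 3*exp(-2*I*pi/5) + 2*exp(-4*I*pi/5) + 3*exp(2*I*pi/5)) + (1 + 2*exp(-2*I*pi/5) + 3*exp(-4*I*pi/5) + 3*exp(4*I*pi/5))] = 5/5 = 1
  <chi_rho, chi_3> = (1/5)[1*(9)*conj(1) + 1*(3 + 3*exp(-2*I*pi/5) + 2*exp(-4*I*pi/5) + exp(4*I*pi/5))*conj(exp(-4*I*pi/5)) + 1*(3 + 3*exp(-4*I*pi/5) + exp(-2*I*pi/5) + 2*exp(2*I*pi/5))*conj(exp(2*I*pi/5)) + 1*(3 + 2*exp(-2*I*pi/5) + exp(2*I*pi/5) + 3*exp(4*I*pi/5))*conj(exp(-2*I*pi/5)) + 1*(3 + exp(-4*I*pi/5) + 2*exp(4*I*pi/5) + 3*exp(2*I*pi/5))*conj(exp(4*I*pi/5))]
      = (1/5)[(9) + (2 + exp(-2*I*pi/5) + 3*exp(4*I*pi/5) + 3*exp(2*I*pi/5)) + (2 + 3*exp(-2*I*pi/5) + exp(-4*I*pi/5) + 3*exp(4*I*pi/5)) + (2 + 3*exp(-4*I*pi/5) + exp(4*I*pi/5) + 3*exp(2*I*pi/5)) + (2 + 3*exp(-2*I*pi/5) + 3*exp(-4*I*pi/5) + exp(2*I*pi/5))] = 10/5 = 2
  <chi_rho, chi_4> = (1/5)[1*(9)*conj(1) + 1*(3 + 3*exp(-2*I*pi/5) + 2*exp(-4*I*pi/5) + exp(4*I*pi/5))*conj(exp(-2*I*pi/5)) + 1*(3 + 3*exp(-4*I*pi/5) + exp(-2*I*pi/5) + 2*exp(2*I*pi/5))*conj(exp(-4*I*pi/5)) + 1*(3 + 2*exp(-2*I*pi/5) + exp(2*I*pi/5) + 3*exp(4*I*pi/5))*conj(exp(4*I*pi/5)) + 1*(3 + exp(-4*I*pi/5) + 2*exp(4*I*pi/5) + 3*exp(2*I*pi/5))*conj(exp(2*I*pi/5))]
      = (1/5)[(9) + (3 + 2*exp(-2*I*pi/5) + exp(-4*I*pi/5) + 3*exp(2*I*pi/5)) + (3 + 2*exp(-4*I*pi/5) + exp(2*I*pi/5) + 3*exp(4*I*pi/5)) + (3 + 3*exp(-4*I*pi/5) + exp(-2*I*pi/5) + 2*exp(4*I*pi/5)) + (3 + 3*exp(-2*I*pi/5) + exp(4*I*pi/5) + 2*exp(2*I*pi/5))] = 15/5 = 3
(Exp terms are combined using exp(i*s)*conj(exp(i*t)) = exp(i*(s-t)), and sums of them are collapsed using the identity that for every m > 1 the m distinct m-th roots of unity sum to 0, e.g. 1 + exp(2*I*pi/3) + exp(-2*I*pi/3) = 0.)
Dimension check: dim(rho) = sum (mult * dim) = 3*1 + 0*1 + 1*1 + 2*1 + 3*1 = 9 = chi_rho(e) = 9.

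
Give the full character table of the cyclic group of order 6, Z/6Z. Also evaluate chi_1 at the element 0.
Character table of Z/6Z (irreps indexed chi_0,...,chi_5 with chi_k(m) = zeta_6^(k*m), zeta_6 = exp(2*pi*i/6)):
  irrep \ class  {0} (size 1)  {1} (size 1)    {2} (size 1)    {3} (size 1)  {4} (size 1)    {5} (size 1)  
  chi_0          1             1               1               1             1               1             
  chi_1          1             exp(I*pi/3)     exp(2*I*pi/3)   -1            exp(-2*I*pi/3)  exp(-I*pi/3)  
  chi_2          1             exp(2*I*pi/3)   exp(-2*I*pi/3)  1             exp(2*I*pi/3)   exp(-2*I*pi/3)
  chi_3          1             -1              1               -1            1               -1            
  chi_4          1             exp(-2*I*pi/3)  exp(2*I*pi/3)   1             exp(-2*I*pi/3)  exp(2*I*pi/3) 
  chi_5          1             exp(-I*pi/3)    exp(-2*I*pi/3)  -1            exp(2*I*pi/3)   exp(I*pi/3)   

Spot check: chi_1(0) = zeta_6^(1*0) = zeta_6^0 = 1.

Reasoning: Z/6Z is abelian, so all 6 irreducible complex representations are 1-dimensional. They are given by chi_k(m) = zeta_6^(k*m) for k = 0,...,5. Row orthogonality: sum_m chi_k(m) conj(chi_l(m)) = 6 * [k = l].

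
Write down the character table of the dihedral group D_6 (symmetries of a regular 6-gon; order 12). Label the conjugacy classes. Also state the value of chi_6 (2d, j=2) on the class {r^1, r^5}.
Conjugacy classes: {e} of size 1, {r^3} of size 1, {r^1, r^5} of size 2, {r^2, r^4} of size 2, {s, sr^2, ...} of size 3, {sr, sr^3, ...} of size 3.
Character table:
  irrep \ class              {e} (size 1)  {r^3} (size 1)  {r^1, r^5} (size 2)  {r^2, r^4} (size 2)  {s, sr^2, ...} (size 3)  {sr, sr^3, ...} (size 3)
  chi_1 (triv)               1             1               1                    1                    1                        1                       
  chi_2 (sign: r->1, s->-1)  1             1               1                    1                    -1                       -1                      
  chi_3 (r->-1, s->1)        1             -1              -1                   1                    1                        -1                      
  chi_4 (r->-1, s->-1)       1             -1              -1                   1                    -1                       1                       
  chi_5 (2d, j=1)            2             -2              1                    -1                   0                        0                       
  chi_6 (2d, j=2)            2             2               -1                   -1                   0                        0                       

Spot check: chi_6 (2d, j=2) on {r^1, r^5} = -1.

Why: D_6 has order 2*6 = 12 with 6 conjugacy classes, hence 6 irreducibles. Sum of squared dims 1 + 1 + 1 + 1 + 4 + 4 = 12 = |G|. Linear characters come from the abelianisation; the 2-dimensional irreps have character r^k -> 2*cos(2*pi*j*k/6), reflections -> 0.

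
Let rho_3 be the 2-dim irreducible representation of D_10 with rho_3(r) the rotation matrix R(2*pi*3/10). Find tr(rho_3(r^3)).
chi_{rho_3}(r^3) = 2*cos(2*pi*3*3/10) = 1/2 + sqrt(5)/2

Proof sketch: rho_3(r^3) is rotation by angle 2*pi*3*3/10, whose trace is 2*cos(2*pi*3*3/10) = 1/2 + sqrt(5)/2.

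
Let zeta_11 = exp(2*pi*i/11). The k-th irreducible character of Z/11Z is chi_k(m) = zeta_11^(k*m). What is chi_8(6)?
chi_8(6) = zeta_11^48 = exp(8*I*pi/11)

Why: chi_8(6) = zeta_11^(8*6) = zeta_11^48. Since zeta_11^11 = 1, this equals zeta_11^4 = exp(2*pi*i*4/11) = exp(8*I*pi/11).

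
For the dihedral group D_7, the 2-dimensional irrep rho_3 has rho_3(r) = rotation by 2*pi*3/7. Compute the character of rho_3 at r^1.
chi_{rho_3}(r^1) = 2*cos(2*pi*3*1/7) = -2*cos(pi/7)

Explanation: rho_3(r^1) is rotation by angle 2*pi*3*1/7, whose trace is 2*cos(2*pi*3*1/7) = -2*cos(pi/7).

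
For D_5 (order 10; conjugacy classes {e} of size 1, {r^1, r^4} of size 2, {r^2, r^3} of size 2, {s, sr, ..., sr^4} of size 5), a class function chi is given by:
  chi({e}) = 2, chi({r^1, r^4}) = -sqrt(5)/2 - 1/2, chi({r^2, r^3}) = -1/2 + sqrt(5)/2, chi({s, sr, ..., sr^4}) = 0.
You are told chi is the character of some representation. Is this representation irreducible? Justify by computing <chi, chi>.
Irreducible: <chi, chi> = 1.

Details: <chi, chi> = (1/|G|) sum_C |C| * |chi(C)|^2 = (1/10)[1*|2|^2 + 2*|-sqrt(5)/2 - 1/2|^2 + 2*|-1/2 + sqrt(5)/2|^2 + 5*|0|^2]
  = (1/10)[(4) + (sqrt(5) + 3) + (3 - sqrt(5)) + (0)] = 10/10 = 1.
A character is irreducible iff <chi, chi> = 1, so this representation is irreducible.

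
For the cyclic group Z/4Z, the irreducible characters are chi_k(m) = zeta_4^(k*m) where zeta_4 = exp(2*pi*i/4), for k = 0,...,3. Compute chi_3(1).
chi_3(1) = zeta_4^3 = -I

Argument: chi_3(1) = zeta_4^(3*1) = zeta_4^3. Since zeta_4^4 = 1, this equals zeta_4^3 = exp(2*pi*i*3/4) = -I.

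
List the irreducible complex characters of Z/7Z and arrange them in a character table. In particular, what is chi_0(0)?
Character table of Z/7Z (irreps indexed chi_0,...,chi_6 with chi_k(m) = zeta_7^(k*m), zeta_7 = exp(2*pi*i/7)):
  irrep \ class  {0} (size 1)  {1} (size 1)    {2} (size 1)    {3} (size 1)    {4} (size 1)    {5} (size 1)    {6} (size 1)  
  chi_0          1             1               1               1               1               1               1             
  chi_1          1             exp(2*I*pi/7)   exp(4*I*pi/7)   exp(6*I*pi/7)   exp(-6*I*pi/7)  exp(-4*I*pi/7)  exp(-2*I*pi/7)
  chi_2          1             exp(4*I*pi/7)   exp(-6*I*pi/7)  exp(-2*I*pi/7)  exp(2*I*pi/7)   exp(6*I*pi/7)   exp(-4*I*pi/7)
  chi_3          1             exp(6*I*pi/7)   exp(-2*I*pi/7)  exp(4*I*pi/7)   exp(-4*I*pi/7)  exp(2*I*pi/7)   exp(-6*I*pi/7)
  chi_4          1             exp(-6*I*pi/7)  exp(2*I*pi/7)   exp(-4*I*pi/7)  exp(4*I*pi/7)   exp(-2*I*pi/7)  exp(6*I*pi/7) 
  chi_5          1             exp(-4*I*pi/7)  exp(6*I*pi/7)   exp(2*I*pi/7)   exp(-2*I*pi/7)  exp(-6*I*pi/7)  exp(4*I*pi/7) 
  chi_6          1             exp(-2*I*pi/7)  exp(-4*I*pi/7)  exp(-6*I*pi/7)  exp(6*I*pi/7)   exp(4*I*pi/7)   exp(2*I*pi/7) 

Spot check: chi_0(0) = zeta_7^(0*0) = zeta_7^0 = 1.

Derivation: Z/7Z is abelian, so all 7 irreducible complex representations are 1-dimensional. They are given by chi_k(m) = zeta_7^(k*m) for k = 0,...,6. Row orthogonality: sum_m chi_k(m) conj(chi_l(m)) = 7 * [k = l].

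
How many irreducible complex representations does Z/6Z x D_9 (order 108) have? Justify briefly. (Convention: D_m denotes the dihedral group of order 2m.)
36

The number of irreducible complex representations of a finite group equals its number of conjugacy classes. For a direct product, #classes(G x H) = #classes(G) * #classes(H). Z/6Z has 6 classes (abelian), D_9 has 6 classes, so 6 * 6 = 36, so Z/6Z x D_9 (order 108) has exactly 36 irreducible complex representations.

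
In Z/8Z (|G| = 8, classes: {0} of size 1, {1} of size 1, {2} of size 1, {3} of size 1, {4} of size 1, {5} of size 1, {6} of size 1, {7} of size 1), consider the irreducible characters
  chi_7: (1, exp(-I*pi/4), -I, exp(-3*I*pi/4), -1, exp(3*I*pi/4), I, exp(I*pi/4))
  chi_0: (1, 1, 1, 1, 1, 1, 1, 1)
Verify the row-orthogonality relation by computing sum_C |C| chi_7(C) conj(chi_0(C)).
Sum = 0; so <chi_7, chi_0> = 0 (distinct irreducibles are orthogonal).

Argument: Compute term by term over conjugacy classes (|C| * chi_7(C) * conj(chi_0(C))):
  1*(1)*conj(1) + 1*(exp(-I*pi/4))*conj(1) + 1*(-I)*conj(1) + 1*(exp(-3*I*pi/4))*conj(1) + 1*(-1)*conj(1) + 1*(exp(3*I*pi/4))*conj(1) + 1*(I)*conj(1) + 1*(exp(I*pi/4))*conj(1)
  = (1) + (exp(-I*pi/4)) + (-I) + (exp(-3*I*pi/4)) + (-1) + (exp(3*I*pi/4)) + (I) + (exp(I*pi/4))
  = 0.
(Exp terms are combined using exp(i*s)*conj(exp(i*t)) = exp(i*(s-t)), and sums of them are collapsed using the identity that for every m > 1 the m distinct m-th roots of unity sum to 0, e.g. 1 + exp(2*I*pi/3) + exp(-2*I*pi/3) = 0.)
Dividing by |G| = 8 gives 0/8 = 0, matching the row-orthogonality relation <chi_7, chi_0> = [chi_7 = chi_0].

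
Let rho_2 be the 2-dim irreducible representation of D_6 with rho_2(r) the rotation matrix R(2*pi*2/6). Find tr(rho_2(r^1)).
chi_{rho_2}(r^1) = 2*cos(2*pi*2*1/6) = -1

Working: rho_2(r^1) is rotation by angle 2*pi*2*1/6, whose trace is 2*cos(2*pi*2*1/6) = -1.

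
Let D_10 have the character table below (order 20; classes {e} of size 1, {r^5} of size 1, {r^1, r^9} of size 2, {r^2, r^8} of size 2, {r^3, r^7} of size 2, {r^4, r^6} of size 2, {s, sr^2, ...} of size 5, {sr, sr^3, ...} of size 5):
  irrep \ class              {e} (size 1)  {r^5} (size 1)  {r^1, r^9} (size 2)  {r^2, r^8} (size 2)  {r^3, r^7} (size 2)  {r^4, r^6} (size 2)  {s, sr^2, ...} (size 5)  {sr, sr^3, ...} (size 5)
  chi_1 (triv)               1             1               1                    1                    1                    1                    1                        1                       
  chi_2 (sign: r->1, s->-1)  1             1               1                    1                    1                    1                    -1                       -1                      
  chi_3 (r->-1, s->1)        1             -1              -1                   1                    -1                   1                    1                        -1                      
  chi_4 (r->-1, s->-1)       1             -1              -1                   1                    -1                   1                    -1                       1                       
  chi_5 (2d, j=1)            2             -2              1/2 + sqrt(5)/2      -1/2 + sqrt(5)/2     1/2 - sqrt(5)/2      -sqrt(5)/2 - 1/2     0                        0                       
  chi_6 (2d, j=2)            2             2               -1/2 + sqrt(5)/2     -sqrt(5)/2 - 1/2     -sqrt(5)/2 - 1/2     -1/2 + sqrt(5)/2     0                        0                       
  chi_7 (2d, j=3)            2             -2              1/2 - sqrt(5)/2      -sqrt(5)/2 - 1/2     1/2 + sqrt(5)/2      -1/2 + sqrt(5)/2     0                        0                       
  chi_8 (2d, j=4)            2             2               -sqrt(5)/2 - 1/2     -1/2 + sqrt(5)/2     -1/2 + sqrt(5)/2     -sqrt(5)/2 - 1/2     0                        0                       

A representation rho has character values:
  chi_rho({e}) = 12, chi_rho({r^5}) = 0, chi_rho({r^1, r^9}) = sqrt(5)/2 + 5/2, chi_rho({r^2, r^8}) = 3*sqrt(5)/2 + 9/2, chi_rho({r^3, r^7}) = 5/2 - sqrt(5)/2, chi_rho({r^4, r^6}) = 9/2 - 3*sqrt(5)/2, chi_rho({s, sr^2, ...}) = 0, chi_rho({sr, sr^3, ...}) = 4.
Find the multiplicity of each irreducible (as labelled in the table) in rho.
Multiplicities: chi_1: 3, chi_2: 1, chi_3: 0, chi_4: 2, chi_5: 2, chi_6: 0, chi_7: 0, chi_8: 1.

Solution. Use <chi_rho, chi> = (1/|G|) sum_C |C| * chi_rho(C) * conj(chi(C)) with |G| = 20 for each irreducible chi in the table:
  <chi_rho, chi_1> = (1/20)[1*(12)*conj(1) + 1*(0)*conj(1) + 2*(sqrt(5)/2 + 5/2)*conj(1) + 2*(3*sqrt(5)/2 + 9/2)*conj(1) + 2*(5/2 - sqrt(5)/2)*conj(1) + 2*(9/2 - 3*sqrt(5)/2)*conj(1) + 5*(0)*conj(1) + 5*(4)*conj(1)]
      = (1/20)[(12) + (0) + (sqrt(5) + 5) + (3*sqrt(5) + 9) + (5 - sqrt(5)) + (9 - 3*sqrt(5)) + (0) + (20)] = 60/20 = 3
  <chi_rho, chi_2> = (1/20)[1*(12)*conj(1) + 1*(0)*conj(1) + 2*(sqrt(5)/2 + 5/2)*conj(1) + 2*(3*sqrt(5)/2 + 9/2)*conj(1) + 2*(5/2 - sqrt(5)/2)*conj(1) + 2*(9/2 - 3*sqrt(5)/2)*conj(1) + 5*(0)*conj(-1) + 5*(4)*conj(-1)]
      = (1/20)[(12) + (0) + (sqrt(5) + 5) + (3*sqrt(5) + 9) + (5 - sqrt(5)) + (9 - 3*sqrt(5)) + (0) + (-20)] = 20/20 = 1
  <chi_rho, chi_3> = (1/20)[1*(12)*conj(1) + 1*(0)*conj(-1) + 2*(sqrt(5)/2 + 5/2)*conj(-1) + 2*(3*sqrt(5)/2 + 9/2)*conj(1) + 2*(5/2 - sqrt(5)/2)*conj(-1) + 2*(9/2 - 3*sqrt(5)/2)*conj(1) + 5*(0)*conj(1) + 5*(4)*conj(-1)]
      = (1/20)[(12) + (0) + (-5 - sqrt(5)) + (3*sqrt(5) + 9) + (-5 + sqrt(5)) + (9 - 3*sqrt(5)) + (0) + (-20)] = 0/20 = 0
  <chi_rho, chi_4> = (1/20)[1*(12)*conj(1) + 1*(0)*conj(-1) + 2*(sqrt(5)/2 + 5/2)*conj(-1) + 2*(3*sqrt(5)/2 + 9/2)*conj(1) + 2*(5/2 - sqrt(5)/2)*conj(-1) + 2*(9/2 - 3*sqrt(5)/2)*conj(1) + 5*(0)*conj(-1) + 5*(4)*conj(1)]
      = (1/20)[(12) + (0) + (-5 - sqrt(5)) + (3*sqrt(5) + 9) + (-5 + sqrt(5)) + (9 - 3*sqrt(5)) + (0) + (20)] = 40/20 = 2
  <chi_rho, chi_5> = (1/20)[1*(12)*conj(2) + 1*(0)*conj(-2) + 2*(sqrt(5)/2 + 5/2)*conj(1/2 + sqrt(5)/2) + 2*(3*sqrt(5)/2 + 9/2)*conj(-1/2 + sqrt(5)/2) + 2*(5/2 - sqrt(5)/2)*conj(1/2 - sqrt(5)/2) + 2*(9/2 - 3*sqrt(5)/2)*conj(-sqrt(5)/2 - 1/2) + 5*(0)*conj(0) + 5*(4)*conj(0)]
      = (1/20)[(24) + (0) + (5 + 3*sqrt(5)) + (3 + 3*sqrt(5)) + (5 - 3*sqrt(5)) + (3 - 3*sqrt(5)) + (0) + (0)] = 40/20 = 2
  <chi_rho, chi_6> = (1/20)[1*(12)*conj(2) + 1*(0)*conj(2) + 2*(sqrt(5)/2 + 5/2)*conj(-1/2 + sqrt(5)/2) + 2*(3*sqrt(5)/2 + 9/2)*conj(-sqrt(5)/2 - 1/2) + 2*(5/2 - sqrt(5)/2)*conj(-sqrt(5)/2 - 1/2) + 2*(9/2 - 3*sqrt(5)/2)*conj(-1/2 + sqrt(5)/2) + 5*(0)*conj(0) + 5*(4)*conj(0)]
      = (1/20)[(24) + (0) + (2*sqrt(5)) + (-6*sqrt(5) - 12) + (-2*sqrt(5)) + (-12 + 6*sqrt(5)) + (0) + (0)] = 0/20 = 0
  <chi_rho, chi_7> = (1/20)[1*(12)*conj(2) + 1*(0)*conj(-2) + 2*(sqrt(5)/2 + 5/2)*conj(1/2 - sqrt(5)/2) + 2*(3*sqrt(5)/2 + 9/2)*conj(-sqrt(5)/2 - 1/2) + 2*(5/2 - sqrt(5)/2)*conj(1/2 + sqrt(5)/2) + 2*(9/2 - 3*sqrt(5)/2)*conj(-1/2 + sqrt(5)/2) + 5*(0)*conj(0) + 5*(4)*conj(0)]
      = (1/20)[(24) + (0) + (-2*sqrt(5)) + (-6*sqrt(5) - 12) + (2*sqrt(5)) + (-12 + 6*sqrt(5)) + (0) + (0)] = 0/20 = 0
  <chi_rho, chi_8> = (1/20)[1*(12)*conj(2) + 1*(0)*conj(2) + 2*(sqrt(5)/2 + 5/2)*conj(-sqrt(5)/2 - 1/2) + 2*(3*sqrt(5)/2 + 9/2)*conj(-1/2 + sqrt(5)/2) + 2*(5/2 - sqrt(5)/2)*conj(-1/2 + sqrt(5)/2) + 2*(9/2 - 3*sqrt(5)/2)*conj(-sqrt(5)/2 - 1/2) + 5*(0)*conj(0) + 5*(4)*conj(0)]
      = (1/20)[(24) + (0) + (-3*sqrt(5) - 5) + (3 + 3*sqrt(5)) + (-5 + 3*sqrt(5)) + (3 - 3*sqrt(5)) + (0) + (0)] = 20/20 = 1
Dimension check: dim(rho) = sum (mult * dim) = 3*1 + 1*1 + 0*1 + 2*1 + 2*2 + 0*2 + 0*2 + 1*2 = 12 = chi_rho(e) = 12.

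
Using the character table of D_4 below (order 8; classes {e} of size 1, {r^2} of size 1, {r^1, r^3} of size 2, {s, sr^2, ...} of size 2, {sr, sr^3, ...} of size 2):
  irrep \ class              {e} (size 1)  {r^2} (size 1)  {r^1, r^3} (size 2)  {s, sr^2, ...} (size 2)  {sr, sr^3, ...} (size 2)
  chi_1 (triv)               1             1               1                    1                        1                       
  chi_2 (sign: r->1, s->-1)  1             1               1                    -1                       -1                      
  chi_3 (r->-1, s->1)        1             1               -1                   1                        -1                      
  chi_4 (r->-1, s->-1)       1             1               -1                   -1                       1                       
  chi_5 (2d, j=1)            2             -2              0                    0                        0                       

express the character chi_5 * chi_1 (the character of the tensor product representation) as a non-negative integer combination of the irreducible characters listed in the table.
chi_5 tensor chi_1 = chi_5 (all other irreducibles have multiplicity 0).

Explanation: The character of a tensor product is the pointwise product (chi_5 * chi_1)(C) = chi_5(C) * chi_1(C):
  {e}: (2)*(1), {r^2}: (-2)*(1), {r^1, r^3}: (0)*(1), {s, sr^2, ...}: (0)*(1), {sr, sr^3, ...}: (0)*(1)
so (chi_5 * chi_1) takes values
  {e} -> 2, {r^2} -> -2, {r^1, r^3} -> 0, {s, sr^2, ...} -> 0, {sr, sr^3, ...} -> 0.
Now take the inner product of this character with each irreducible chi from the table, <chi_5*chi_1, chi> = (1/8) sum_C |C| (chi_5*chi_1)(C) conj(chi(C)):
  <chi_5*chi_1, chi_1> = (1/8)[1*(2)*conj(1) + 1*(-2)*conj(1) + 2*(0)*conj(1) + 2*(0)*conj(1) + 2*(0)*conj(1)]
      = (1/8)[(2) + (-2) + (0) + (0) + (0)] = 0/8 = 0
  <chi_5*chi_1, chi_2> = (1/8)[1*(2)*conj(1) + 1*(-2)*conj(1) + 2*(0)*conj(1) + 2*(0)*conj(-1) + 2*(0)*conj(-1)]
      = (1/8)[(2) + (-2) + (0) + (0) + (0)] = 0/8 = 0
  <chi_5*chi_1, chi_3> = (1/8)[1*(2)*conj(1) + 1*(-2)*conj(1) + 2*(0)*conj(-1) + 2*(0)*conj(1) + 2*(0)*conj(-1)]
      = (1/8)[(2) + (-2) + (0) + (0) + (0)] = 0/8 = 0
  <chi_5*chi_1, chi_4> = (1/8)[1*(2)*conj(1) + 1*(-2)*conj(1) + 2*(0)*conj(-1) + 2*(0)*conj(-1) + 2*(0)*conj(1)]
      = (1/8)[(2) + (-2) + (0) + (0) + (0)] = 0/8 = 0
  <chi_5*chi_1, chi_5> = (1/8)[1*(2)*conj(2) + 1*(-2)*conj(-2) + 2*(0)*conj(0) + 2*(0)*conj(0) + 2*(0)*conj(0)]
      = (1/8)[(4) + (4) + (0) + (0) + (0)] = 8/8 = 1
Hence the multiplicities are chi_5: 1. Dimension check: dim(chi_5)*dim(chi_1) = 2*1 = 2 and sum (mult * dim) = 1*2 = 2.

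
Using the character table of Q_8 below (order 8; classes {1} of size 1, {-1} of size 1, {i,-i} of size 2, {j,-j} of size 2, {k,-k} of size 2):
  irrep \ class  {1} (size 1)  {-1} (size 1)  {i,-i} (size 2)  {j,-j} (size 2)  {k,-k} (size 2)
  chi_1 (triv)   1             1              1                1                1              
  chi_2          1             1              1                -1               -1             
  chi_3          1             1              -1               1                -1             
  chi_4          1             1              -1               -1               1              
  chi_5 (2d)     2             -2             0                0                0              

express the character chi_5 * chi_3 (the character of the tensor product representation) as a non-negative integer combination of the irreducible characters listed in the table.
chi_5 tensor chi_3 = chi_5 (all other irreducibles have multiplicity 0).

Why: The character of a tensor product is the pointwise product (chi_5 * chi_3)(C) = chi_5(C) * chi_3(C):
  {1}: (2)*(1), {-1}: (-2)*(1), {i,-i}: (0)*(-1), {j,-j}: (0)*(1), {k,-k}: (0)*(-1)
so (chi_5 * chi_3) takes values
  {1} -> 2, {-1} -> -2, {i,-i} -> 0, {j,-j} -> 0, {k,-k} -> 0.
Now take the inner product of this character with each irreducible chi from the table, <chi_5*chi_3, chi> = (1/8) sum_C |C| (chi_5*chi_3)(C) conj(chi(C)):
  <chi_5*chi_3, chi_1> = (1/8)[1*(2)*conj(1) + 1*(-2)*conj(1) + 2*(0)*conj(1) + 2*(0)*conj(1) + 2*(0)*conj(1)]
      = (1/8)[(2) + (-2) + (0) + (0) + (0)] = 0/8 = 0
  <chi_5*chi_3, chi_2> = (1/8)[1*(2)*conj(1) + 1*(-2)*conj(1) + 2*(0)*conj(1) + 2*(0)*conj(-1) + 2*(0)*conj(-1)]
      = (1/8)[(2) + (-2) + (0) + (0) + (0)] = 0/8 = 0
  <chi_5*chi_3, chi_3> = (1/8)[1*(2)*conj(1) + 1*(-2)*conj(1) + 2*(0)*conj(-1) + 2*(0)*conj(1) + 2*(0)*conj(-1)]
      = (1/8)[(2) + (-2) + (0) + (0) + (0)] = 0/8 = 0
  <chi_5*chi_3, chi_4> = (1/8)[1*(2)*conj(1) + 1*(-2)*conj(1) + 2*(0)*conj(-1) + 2*(0)*conj(-1) + 2*(0)*conj(1)]
      = (1/8)[(2) + (-2) + (0) + (0) + (0)] = 0/8 = 0
  <chi_5*chi_3, chi_5> = (1/8)[1*(2)*conj(2) + 1*(-2)*conj(-2) + 2*(0)*conj(0) + 2*(0)*conj(0) + 2*(0)*conj(0)]
      = (1/8)[(4) + (4) + (0) + (0) + (0)] = 8/8 = 1
Hence the multiplicities are chi_5: 1. Dimension check: dim(chi_5)*dim(chi_3) = 2*1 = 2 and sum (mult * dim) = 1*2 = 2.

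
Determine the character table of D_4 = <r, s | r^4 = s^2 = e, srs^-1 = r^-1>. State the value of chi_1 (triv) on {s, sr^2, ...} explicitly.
Conjugacy classes: {e} of size 1, {r^2} of size 1, {r^1, r^3} of size 2, {s, sr^2, ...} of size 2, {sr, sr^3, ...} of size 2.
Character table:
  irrep \ class              {e} (size 1)  {r^2} (size 1)  {r^1, r^3} (size 2)  {s, sr^2, ...} (size 2)  {sr, sr^3, ...} (size 2)
  chi_1 (triv)               1             1               1                    1                        1                       
  chi_2 (sign: r->1, s->-1)  1             1               1                    -1                       -1                      
  chi_3 (r->-1, s->1)        1             1               -1                   1                        -1                      
  chi_4 (r->-1, s->-1)       1             1               -1                   -1                       1                       
  chi_5 (2d, j=1)            2             -2              0                    0                        0                       

Spot check: chi_1 (triv) on {s, sr^2, ...} = 1.

D_4 has order 2*4 = 8 with 5 conjugacy classes, hence 5 irreducibles. Sum of squared dims 1 + 1 + 1 + 1 + 4 = 8 = |G|. Linear characters come from the abelianisation; the 2-dimensional irreps have character r^k -> 2*cos(2*pi*j*k/4), reflections -> 0.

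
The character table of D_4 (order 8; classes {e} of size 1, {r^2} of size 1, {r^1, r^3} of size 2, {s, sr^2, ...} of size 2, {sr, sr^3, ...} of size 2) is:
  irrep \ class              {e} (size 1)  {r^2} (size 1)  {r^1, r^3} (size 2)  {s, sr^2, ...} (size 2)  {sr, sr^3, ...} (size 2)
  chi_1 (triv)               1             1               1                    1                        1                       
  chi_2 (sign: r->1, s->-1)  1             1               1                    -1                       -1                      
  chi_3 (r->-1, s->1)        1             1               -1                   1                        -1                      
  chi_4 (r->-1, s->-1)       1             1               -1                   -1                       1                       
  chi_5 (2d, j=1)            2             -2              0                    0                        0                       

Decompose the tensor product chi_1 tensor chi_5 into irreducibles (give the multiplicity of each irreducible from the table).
chi_1 tensor chi_5 = chi_5 (all other irreducibles have multiplicity 0).

Details: The character of a tensor product is the pointwise product (chi_1 * chi_5)(C) = chi_1(C) * chi_5(C):
  {e}: (1)*(2), {r^2}: (1)*(-2), {r^1, r^3}: (1)*(0), {s, sr^2, ...}: (1)*(0), {sr, sr^3, ...}: (1)*(0)
so (chi_1 * chi_5) takes values
  {e} -> 2, {r^2} -> -2, {r^1, r^3} -> 0, {s, sr^2, ...} -> 0, {sr, sr^3, ...} -> 0.
Now take the inner product of this character with each irreducible chi from the table, <chi_1*chi_5, chi> = (1/8) sum_C |C| (chi_1*chi_5)(C) conj(chi(C)):
  <chi_1*chi_5, chi_1> = (1/8)[1*(2)*conj(1) + 1*(-2)*conj(1) + 2*(0)*conj(1) + 2*(0)*conj(1) + 2*(0)*conj(1)]
      = (1/8)[(2) + (-2) + (0) + (0) + (0)] = 0/8 = 0
  <chi_1*chi_5, chi_2> = (1/8)[1*(2)*conj(1) + 1*(-2)*conj(1) + 2*(0)*conj(1) + 2*(0)*conj(-1) + 2*(0)*conj(-1)]
      = (1/8)[(2) + (-2) + (0) + (0) + (0)] = 0/8 = 0
  <chi_1*chi_5, chi_3> = (1/8)[1*(2)*conj(1) + 1*(-2)*conj(1) + 2*(0)*conj(-1) + 2*(0)*conj(1) + 2*(0)*conj(-1)]
      = (1/8)[(2) + (-2) + (0) + (0) + (0)] = 0/8 = 0
  <chi_1*chi_5, chi_4> = (1/8)[1*(2)*conj(1) + 1*(-2)*conj(1) + 2*(0)*conj(-1) + 2*(0)*conj(-1) + 2*(0)*conj(1)]
      = (1/8)[(2) + (-2) + (0) + (0) + (0)] = 0/8 = 0
  <chi_1*chi_5, chi_5> = (1/8)[1*(2)*conj(2) + 1*(-2)*conj(-2) + 2*(0)*conj(0) + 2*(0)*conj(0) + 2*(0)*conj(0)]
      = (1/8)[(4) + (4) + (0) + (0) + (0)] = 8/8 = 1
Hence the multiplicities are chi_5: 1. Dimension check: dim(chi_1)*dim(chi_5) = 1*2 = 2 and sum (mult * dim) = 1*2 = 2.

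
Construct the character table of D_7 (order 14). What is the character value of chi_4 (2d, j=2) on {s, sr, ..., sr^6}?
Conjugacy classes: {e} of size 1, {r^1, r^6} of size 2, {r^2, r^5} of size 2, {r^3, r^4} of size 2, {s, sr, ..., sr^6} of size 7.
Character table:
  irrep \ class              {e} (size 1)  {r^1, r^6} (size 2)  {r^2, r^5} (size 2)  {r^3, r^4} (size 2)  {s, sr, ..., sr^6} (size 7)
  chi_1 (triv)               1             1                    1                    1                    1                          
  chi_2 (sign: r->1, s->-1)  1             1                    1                    1                    -1                         
  chi_3 (2d, j=1)            2             2*cos(2*pi/7)        -2*cos(3*pi/7)       -2*cos(pi/7)         0                          
  chi_4 (2d, j=2)            2             -2*cos(3*pi/7)       -2*cos(pi/7)         2*cos(2*pi/7)        0                          
  chi_5 (2d, j=3)            2             -2*cos(pi/7)         2*cos(2*pi/7)        -2*cos(3*pi/7)       0                          

Spot check: chi_4 (2d, j=2) on {s, sr, ..., sr^6} = 0.

Explanation: D_7 has order 2*7 = 14 with 5 conjugacy classes, hence 5 irreducibles. Sum of squared dims 1 + 1 + 4 + 4 + 4 = 14 = |G|. Linear characters come from the abelianisation; the 2-dimensional irreps have character r^k -> 2*cos(2*pi*j*k/7), reflections -> 0.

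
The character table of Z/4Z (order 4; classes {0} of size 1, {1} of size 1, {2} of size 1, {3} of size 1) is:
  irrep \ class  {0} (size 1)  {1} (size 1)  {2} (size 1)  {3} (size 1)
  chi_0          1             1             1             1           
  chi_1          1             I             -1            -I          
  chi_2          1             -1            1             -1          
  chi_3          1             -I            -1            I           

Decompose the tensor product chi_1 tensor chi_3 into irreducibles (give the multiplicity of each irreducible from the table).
chi_1 tensor chi_3 = chi_0 (all other irreducibles have multiplicity 0).

Argument: The character of a tensor product is the pointwise product (chi_1 * chi_3)(C) = chi_1(C) * chi_3(C):
  {0}: (1)*(1), {1}: (I)*(-I), {2}: (-1)*(-1), {3}: (-I)*(I)
so (chi_1 * chi_3) takes values
  {0} -> 1, {1} -> 1, {2} -> 1, {3} -> 1.
Now take the inner product of this character with each irreducible chi from the table, <chi_1*chi_3, chi> = (1/4) sum_C |C| (chi_1*chi_3)(C) conj(chi(C)):
  <chi_1*chi_3, chi_0> = (1/4)[1*(1)*conj(1) + 1*(1)*conj(1) + 1*(1)*conj(1) + 1*(1)*conj(1)]
      = (1/4)[(1) + (1) + (1) + (1)] = 4/4 = 1
  <chi_1*chi_3, chi_1> = (1/4)[1*(1)*conj(1) + 1*(1)*conj(I) + 1*(1)*conj(-1) + 1*(1)*conj(-I)]
      = (1/4)[(1) + (-I) + (-1) + (I)] = 0/4 = 0
  <chi_1*chi_3, chi_2> = (1/4)[1*(1)*conj(1) + 1*(1)*conj(-1) + 1*(1)*conj(1) + 1*(1)*conj(-1)]
      = (1/4)[(1) + (-1) + (1) + (-1)] = 0/4 = 0
  <chi_1*chi_3, chi_3> = (1/4)[1*(1)*conj(1) + 1*(1)*conj(-I) + 1*(1)*conj(-1) + 1*(1)*conj(I)]
      = (1/4)[(1) + (I) + (-1) + (-I)] = 0/4 = 0
(Exp terms are combined using exp(i*s)*conj(exp(i*t)) = exp(i*(s-t)), and sums of them are collapsed using the identity that for every m > 1 the m distinct m-th roots of unity sum to 0, e.g. 1 + exp(2*I*pi/3) + exp(-2*I*pi/3) = 0.)
Hence the multiplicities are chi_0: 1. Dimension check: dim(chi_1)*dim(chi_3) = 1*1 = 1 and sum (mult * dim) = 1*1 = 1.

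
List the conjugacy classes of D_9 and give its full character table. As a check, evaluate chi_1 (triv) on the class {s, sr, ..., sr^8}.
Conjugacy classes: {e} of size 1, {r^1, r^8} of size 2, {r^2, r^7} of size 2, {r^3, r^6} of size 2, {r^4, r^5} of size 2, {s, sr, ..., sr^8} of size 9.
Character table:
  irrep \ class              {e} (size 1)  {r^1, r^8} (size 2)  {r^2, r^7} (size 2)  {r^3, r^6} (size 2)  {r^4, r^5} (size 2)  {s, sr, ..., sr^8} (size 9)
  chi_1 (triv)               1             1                    1                    1                    1                    1                          
  chi_2 (sign: r->1, s->-1)  1             1                    1                    1                    1                    -1                         
  chi_3 (2d, j=1)            2             2*cos(2*pi/9)        2*cos(4*pi/9)        -1                   -2*cos(pi/9)         0                          
  chi_4 (2d, j=2)            2             2*cos(4*pi/9)        -2*cos(pi/9)         -1                   2*cos(2*pi/9)        0                          
  chi_5 (2d, j=3)            2             -1                   -1                   2                    -1                   0                          
  chi_6 (2d, j=4)            2             -2*cos(pi/9)         2*cos(2*pi/9)        -1                   2*cos(4*pi/9)        0                          

Spot check: chi_1 (triv) on {s, sr, ..., sr^8} = 1.

Explanation: D_9 has order 2*9 = 18 with 6 conjugacy classes, hence 6 irreducibles. Sum of squared dims 1 + 1 + 4 + 4 + 4 + 4 = 18 = |G|. Linear characters come from the abelianisation; the 2-dimensional irreps have character r^k -> 2*cos(2*pi*j*k/9), reflections -> 0.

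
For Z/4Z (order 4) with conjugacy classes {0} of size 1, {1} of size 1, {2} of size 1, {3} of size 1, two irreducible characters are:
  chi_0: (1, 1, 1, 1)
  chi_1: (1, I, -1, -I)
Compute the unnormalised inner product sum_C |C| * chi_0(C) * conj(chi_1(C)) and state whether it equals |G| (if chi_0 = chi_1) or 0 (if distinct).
Sum = 0; so <chi_0, chi_1> = 0 (distinct irreducibles are orthogonal).

Argument: Compute term by term over conjugacy classes (|C| * chi_0(C) * conj(chi_1(C))):
  1*(1)*conj(1) + 1*(1)*conj(I) + 1*(1)*conj(-1) + 1*(1)*conj(-I)
  = (1) + (-I) + (-1) + (I)
  = 0.
(Exp terms are combined using exp(i*s)*conj(exp(i*t)) = exp(i*(s-t)), and sums of them are collapsed using the identity that for every m > 1 the m distinct m-th roots of unity sum to 0, e.g. 1 + exp(2*I*pi/3) + exp(-2*I*pi/3) = 0.)
Dividing by |G| = 4 gives 0/4 = 0, matching the row-orthogonality relation <chi_0, chi_1> = [chi_0 = chi_1].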